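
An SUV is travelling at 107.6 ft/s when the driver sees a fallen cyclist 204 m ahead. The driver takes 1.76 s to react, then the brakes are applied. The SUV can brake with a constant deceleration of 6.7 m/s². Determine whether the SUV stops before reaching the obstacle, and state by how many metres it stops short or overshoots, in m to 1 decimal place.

Yes — it stops 66.0 m short of the obstacle

107.6 ft/s × 0.3048 = 32.7965 m/s.
Reaction distance = 32.7965 × 1.76 = 57.722 m.
Braking distance = v²/(2a) = 1075.610 / 13.400 = 80.269 m.
Total stopping distance = 57.722 + 80.269 = 137.991 m, vs 204 m available — it stops with 204 − 137.991 = 66.009 m to spare.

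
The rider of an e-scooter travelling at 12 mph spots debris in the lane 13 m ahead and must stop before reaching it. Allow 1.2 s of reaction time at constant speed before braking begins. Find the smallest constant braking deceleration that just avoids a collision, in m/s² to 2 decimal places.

12 mph × 0.44704 = 5.3645 m/s.
Distance covered during reaction = 5.3645 × 1.2 = 6.437 m.
Distance available for braking: 13 − 6.437 = 6.563 m.
v² = 2a·d ⇒ a = v²/(2d) = 5.3645² / (2 × 6.563) = 28.778 / 13.126 = 2.1924 m/s².

Required deceleration ≈ 2.19 m/s²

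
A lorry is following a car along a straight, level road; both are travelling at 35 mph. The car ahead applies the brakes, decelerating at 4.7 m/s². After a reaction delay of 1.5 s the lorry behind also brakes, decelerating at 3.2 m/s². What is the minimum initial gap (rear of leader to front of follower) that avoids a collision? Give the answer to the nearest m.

Minimum gap ≈ 36 m

35 mph × 0.44704 = 15.6464 m/s.
Leader travels v²/(2a_L) = 244.810 / 9.400 = 26.044 m before stopping.
Follower covers v·t_r = 15.6464 × 1.5 = 23.470 m while reacting, then v²/(2a_F) = 244.810 / 6.400 = 38.252 m while braking, for a total of 23.470 + 38.252 = 61.722 m.
Since a_F ≤ a_L and the follower starts braking later, the follower is never slower than the leader, so the closest approach is when both have stopped.
Minimum gap = 61.722 − 26.044 = 35.678 m.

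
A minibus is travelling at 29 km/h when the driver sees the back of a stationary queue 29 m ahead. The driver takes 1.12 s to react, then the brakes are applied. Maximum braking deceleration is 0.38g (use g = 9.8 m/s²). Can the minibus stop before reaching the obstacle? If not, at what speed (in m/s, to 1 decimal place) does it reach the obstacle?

29 km/h ÷ 3.6 = 8.0556 m/s.
a = 0.38 × 9.8 = 3.724 m/s².
Reaction distance = 8.0556 × 1.12 = 9.022 m.
Braking distance = v²/(2a) = 64.893 / 7.448 = 8.713 m.
Total stopping distance = 9.022 + 8.713 = 17.735 m, vs 29 m available — it stops with 29 − 17.735 = 11.265 m to spare.

Yes — it stops about 11.3 m short of the obstacle, so it never reaches it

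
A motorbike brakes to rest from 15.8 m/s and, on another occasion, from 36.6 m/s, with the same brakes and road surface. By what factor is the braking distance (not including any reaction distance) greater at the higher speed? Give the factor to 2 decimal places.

Factor ≈ 5.37

Braking distance d = v²/(2a), so with a fixed, d ∝ v².
Factor = (36.6/15.8)² = 2.3165² = 5.3662.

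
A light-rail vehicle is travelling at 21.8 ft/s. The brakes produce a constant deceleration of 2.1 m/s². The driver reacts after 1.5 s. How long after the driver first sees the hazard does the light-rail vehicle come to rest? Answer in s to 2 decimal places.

21.8 ft/s × 0.3048 = 6.6446 m/s.
Braking time = v/a = 6.6446 / 2.100 = 3.164 s.
Total = 1.5 + 3.164 = 4.664 s.

Total time ≈ 4.66 s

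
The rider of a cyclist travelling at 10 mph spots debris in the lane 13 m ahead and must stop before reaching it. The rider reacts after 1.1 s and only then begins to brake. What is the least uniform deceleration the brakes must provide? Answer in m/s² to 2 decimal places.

10 mph × 0.44704 = 4.4704 m/s.
Distance covered during reaction = 4.4704 × 1.1 = 4.917 m.
Distance available for braking: 13 − 4.917 = 8.083 m.
v² = 2a·d ⇒ a = v²/(2d) = 4.4704² / (2 × 8.083) = 19.984 / 16.166 = 1.2362 m/s².

Required deceleration ≈ 1.24 m/s²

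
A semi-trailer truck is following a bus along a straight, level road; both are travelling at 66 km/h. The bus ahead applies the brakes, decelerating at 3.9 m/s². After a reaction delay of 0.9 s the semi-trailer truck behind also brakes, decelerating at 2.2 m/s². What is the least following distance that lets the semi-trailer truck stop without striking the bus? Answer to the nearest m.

Minimum gap ≈ 50 m

66 km/h ÷ 3.6 = 18.3333 m/s.
Leader travels v²/(2a_L) = 336.110 / 7.800 = 43.091 m before stopping.
Follower covers v·t_r = 18.3333 × 0.9 = 16.500 m while reacting, then v²/(2a_F) = 336.110 / 4.400 = 76.389 m while braking, for a total of 16.500 + 76.389 = 92.889 m.
Since a_F ≤ a_L and the follower starts braking later, the follower is never slower than the leader, so the closest approach is when both have stopped.
Minimum gap = 92.889 − 43.091 = 49.798 m.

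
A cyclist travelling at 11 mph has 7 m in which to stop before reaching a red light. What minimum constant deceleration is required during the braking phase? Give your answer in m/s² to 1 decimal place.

Required deceleration ≈ 1.7 m/s²

11 mph × 0.44704 = 4.9174 m/s.
v² = 2a·d ⇒ a = v²/(2d) = 4.9174² / (2 × 7.000) = 24.181 / 14.000 = 1.7272 m/s².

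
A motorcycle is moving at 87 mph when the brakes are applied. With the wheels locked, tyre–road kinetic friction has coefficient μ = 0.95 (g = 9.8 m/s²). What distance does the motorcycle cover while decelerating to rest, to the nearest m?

Braking distance ≈ 81 m

87 mph × 0.44704 = 38.8925 m/s.
a = μg = 0.95 × 9.8 = 9.310 m/s².
Braking distance = v²/(2a) = 38.8925² / (2 × 9.310) = 1512.627 / 18.620 = 81.237 m.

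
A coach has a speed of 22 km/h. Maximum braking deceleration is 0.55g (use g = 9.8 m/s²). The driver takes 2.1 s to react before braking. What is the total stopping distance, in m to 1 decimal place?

22 km/h ÷ 3.6 = 6.1111 m/s.
a = 0.55 × 9.8 = 5.390 m/s².
Reaction distance = v·t_r = 6.1111 × 2.1 = 12.833 m.
Braking distance = v²/(2a) = 6.1111² / (2 × 5.390) = 37.346 / 10.780 = 3.464 m.
Total = 12.833 + 3.464 = 16.297 m.

Total stopping distance ≈ 16.3 m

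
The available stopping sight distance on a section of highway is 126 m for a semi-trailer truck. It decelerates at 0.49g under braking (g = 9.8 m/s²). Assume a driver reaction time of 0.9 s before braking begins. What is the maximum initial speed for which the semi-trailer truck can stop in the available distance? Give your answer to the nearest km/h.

Maximum speed ≈ 111 km/h

a = 0.49 × 9.8 = 4.802 m/s².
Stopping distance: v·t_r + v²/(2a) = 126 with t_r = 0.9 s and a = 4.802 m/s².
So v² + 8.644 v − 1210.10 = 0.
Positive root: v = −a·t_r + √((a·t_r)² + 2a·d) = −4.322 + √(18.680 + 1210.10) = 30.7320 m/s.
30.7320 m/s × 3.6 = 110.635 km/h.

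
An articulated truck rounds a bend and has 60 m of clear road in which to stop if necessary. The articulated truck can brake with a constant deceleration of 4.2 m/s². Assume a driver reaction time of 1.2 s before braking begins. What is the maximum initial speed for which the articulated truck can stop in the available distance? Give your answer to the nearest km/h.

Maximum speed ≈ 65 km/h

Stopping distance: v·t_r + v²/(2a) = 60 with t_r = 1.2 s and a = 4.200 m/s².
So v² + 10.080 v − 504.00 = 0.
Positive root: v = −a·t_r + √((a·t_r)² + 2a·d) = −5.040 + √(25.402 + 504.00) = 17.9687 m/s.
17.9687 m/s × 3.6 = 64.687 km/h.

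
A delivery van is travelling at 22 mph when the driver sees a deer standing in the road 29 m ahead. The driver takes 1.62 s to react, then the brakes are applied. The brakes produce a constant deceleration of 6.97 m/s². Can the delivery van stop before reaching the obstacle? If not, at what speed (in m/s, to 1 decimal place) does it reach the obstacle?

22 mph × 0.44704 = 9.8349 m/s.
Reaction distance = 9.8349 × 1.62 = 15.933 m.
Braking distance = v²/(2a) = 96.725 / 13.940 = 6.939 m.
Total stopping distance = 15.933 + 6.939 = 22.872 m, vs 29 m available — it stops with 29 − 22.872 = 6.128 m to spare.

Yes — it stops about 6.1 m short of the obstacle, so it never reaches it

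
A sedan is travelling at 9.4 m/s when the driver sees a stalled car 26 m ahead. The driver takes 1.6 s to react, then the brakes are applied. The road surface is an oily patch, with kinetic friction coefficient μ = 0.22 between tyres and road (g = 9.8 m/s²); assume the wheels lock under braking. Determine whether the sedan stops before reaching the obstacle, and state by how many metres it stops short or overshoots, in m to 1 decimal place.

a = μg = 0.22 × 9.8 = 2.156 m/s².
Reaction distance = 9.4000 × 1.6 = 15.040 m.
Braking distance = v²/(2a) = 88.360 / 4.312 = 20.492 m.
Total stopping distance = 15.040 + 20.492 = 35.532 m, vs 26 m available — it cannot stop in time and overshoots by 35.532 − 26 = 9.532 m.

No — it overshoots by 9.5 m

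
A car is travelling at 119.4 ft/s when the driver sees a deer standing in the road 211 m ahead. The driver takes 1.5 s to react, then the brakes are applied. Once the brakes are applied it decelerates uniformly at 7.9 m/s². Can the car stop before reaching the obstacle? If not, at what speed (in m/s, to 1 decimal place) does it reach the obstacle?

Yes — it stops about 72.6 m short of the obstacle, so it never reaches it

119.4 ft/s × 0.3048 = 36.3931 m/s.
Reaction distance = 36.3931 × 1.5 = 54.590 m.
Braking distance = v²/(2a) = 1324.458 / 15.800 = 83.826 m.
Total stopping distance = 54.590 + 83.826 = 138.416 m, vs 211 m available — it stops with 211 − 138.416 = 72.584 m to spare.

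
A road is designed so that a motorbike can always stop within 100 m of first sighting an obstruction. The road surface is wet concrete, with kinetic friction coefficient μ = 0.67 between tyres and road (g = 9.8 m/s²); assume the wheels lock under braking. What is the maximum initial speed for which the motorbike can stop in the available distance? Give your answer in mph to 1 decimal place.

Maximum speed ≈ 81.1 mph

a = μg = 0.67 × 9.8 = 6.566 m/s².
v²/(2a) = d ⇒ v = √(2 × 6.566 × 100) = √1313.20 = 36.2381 m/s.
36.2381 m/s ÷ 0.44704 = 81.062 mph.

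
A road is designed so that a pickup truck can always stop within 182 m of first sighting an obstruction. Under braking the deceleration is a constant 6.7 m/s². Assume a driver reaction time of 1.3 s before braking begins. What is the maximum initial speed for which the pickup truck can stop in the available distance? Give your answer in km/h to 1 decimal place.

Maximum speed ≈ 149.2 km/h

Stopping distance: v·t_r + v²/(2a) = 182 with t_r = 1.3 s and a = 6.700 m/s².
So v² + 17.420 v − 2438.80 = 0.
Positive root: v = −a·t_r + √((a·t_r)² + 2a·d) = −8.710 + √(75.864 + 2438.80) = 41.4364 m/s.
41.4364 m/s × 3.6 = 149.171 km/h.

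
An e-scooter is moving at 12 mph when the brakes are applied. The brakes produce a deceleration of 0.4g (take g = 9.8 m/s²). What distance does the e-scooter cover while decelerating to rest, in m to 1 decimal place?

Braking distance ≈ 3.7 m

12 mph × 0.44704 = 5.3645 m/s.
a = 0.4 × 9.8 = 3.920 m/s².
Braking distance = v²/(2a) = 5.3645² / (2 × 3.920) = 28.778 / 7.840 = 3.671 m.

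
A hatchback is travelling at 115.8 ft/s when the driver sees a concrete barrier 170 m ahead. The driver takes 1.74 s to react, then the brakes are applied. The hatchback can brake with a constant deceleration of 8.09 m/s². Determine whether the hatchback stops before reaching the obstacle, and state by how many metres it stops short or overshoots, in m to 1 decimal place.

115.8 ft/s × 0.3048 = 35.2958 m/s.
Reaction distance = 35.2958 × 1.74 = 61.415 m.
Braking distance = v²/(2a) = 1245.793 / 16.180 = 76.996 m.
Total stopping distance = 61.415 + 76.996 = 138.411 m, vs 170 m available — it stops with 170 − 138.411 = 31.589 m to spare.

Yes — it stops 31.6 m short of the obstacle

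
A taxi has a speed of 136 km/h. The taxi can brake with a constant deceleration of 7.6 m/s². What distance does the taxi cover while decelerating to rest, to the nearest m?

136 km/h ÷ 3.6 = 37.7778 m/s.
Braking distance = v²/(2a) = 37.7778² / (2 × 7.600) = 1427.162 / 15.200 = 93.892 m.

Braking distance ≈ 94 m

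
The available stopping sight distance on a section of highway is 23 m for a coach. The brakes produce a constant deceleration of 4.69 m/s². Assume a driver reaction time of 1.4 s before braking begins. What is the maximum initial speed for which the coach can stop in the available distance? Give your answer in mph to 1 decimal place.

Stopping distance: v·t_r + v²/(2a) = 23 with t_r = 1.4 s and a = 4.690 m/s².
So v² + 13.132 v − 215.74 = 0.
Positive root: v = −a·t_r + √((a·t_r)² + 2a·d) = −6.566 + √(43.112 + 215.74) = 9.5229 m/s.
9.5229 m/s ÷ 0.44704 = 21.302 mph.

Maximum speed ≈ 21.3 mph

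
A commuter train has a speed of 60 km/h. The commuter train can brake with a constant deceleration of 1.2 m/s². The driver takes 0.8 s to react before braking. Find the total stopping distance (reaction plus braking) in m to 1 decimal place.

60 km/h ÷ 3.6 = 16.6667 m/s.
Reaction distance = v·t_r = 16.6667 × 0.8 = 13.333 m.
Braking distance = v²/(2a) = 16.6667² / (2 × 1.200) = 277.779 / 2.400 = 115.741 m.
Total = 13.333 + 115.741 = 129.074 m.

Total stopping distance ≈ 129.1 m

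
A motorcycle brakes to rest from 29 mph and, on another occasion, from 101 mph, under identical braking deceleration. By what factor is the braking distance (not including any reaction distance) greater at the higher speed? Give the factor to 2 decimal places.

Braking distance d = v²/(2a), so with a fixed, d ∝ v².
Factor = (101/29)² = 3.4828² = 12.1299.

Factor ≈ 12.13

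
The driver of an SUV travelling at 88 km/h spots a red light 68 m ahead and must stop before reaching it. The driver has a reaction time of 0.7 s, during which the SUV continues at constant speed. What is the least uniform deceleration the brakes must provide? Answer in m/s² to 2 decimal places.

Required deceleration ≈ 5.87 m/s²

88 km/h ÷ 3.6 = 24.4444 m/s.
Distance covered during reaction = 24.4444 × 0.7 = 17.111 m.
Distance available for braking: 68 − 17.111 = 50.889 m.
v² = 2a·d ⇒ a = v²/(2d) = 24.4444² / (2 × 50.889) = 597.529 / 101.778 = 5.8709 m/s².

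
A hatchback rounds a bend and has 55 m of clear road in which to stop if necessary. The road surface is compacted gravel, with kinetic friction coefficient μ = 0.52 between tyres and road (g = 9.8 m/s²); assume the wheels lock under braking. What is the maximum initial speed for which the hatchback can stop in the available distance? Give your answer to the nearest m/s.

Maximum speed ≈ 24 m/s

a = μg = 0.52 × 9.8 = 5.096 m/s².
v²/(2a) = d ⇒ v = √(2 × 5.096 × 55) = √560.56 = 23.6761 m/s.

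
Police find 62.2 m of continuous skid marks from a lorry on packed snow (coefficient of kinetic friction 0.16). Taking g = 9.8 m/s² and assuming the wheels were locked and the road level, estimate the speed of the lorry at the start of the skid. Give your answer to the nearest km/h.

Deceleration a = μg = 0.16 × 9.8 = 1.568 m/s².
v = √(2a·d) = √(2 × 1.568 × 62.2) = √195.059 = 13.9664 m/s.
= 13.9664 × 3.6 = 50.279 km/h.

Initial speed ≈ 50 km/h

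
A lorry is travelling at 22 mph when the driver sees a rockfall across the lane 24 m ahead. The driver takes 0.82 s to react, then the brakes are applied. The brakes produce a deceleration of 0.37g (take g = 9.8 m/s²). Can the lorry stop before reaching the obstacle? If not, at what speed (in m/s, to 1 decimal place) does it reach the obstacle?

22 mph × 0.44704 = 9.8349 m/s.
a = 0.37 × 9.8 = 3.626 m/s².
Reaction distance = 9.8349 × 0.82 = 8.065 m.
Braking distance = v²/(2a) = 96.725 / 7.252 = 13.338 m.
Total stopping distance = 8.065 + 13.338 = 21.403 m, vs 24 m available — it stops with 24 − 21.403 = 2.597 m to spare.

Yes — it stops about 2.6 m short of the obstacle, so it never reaches it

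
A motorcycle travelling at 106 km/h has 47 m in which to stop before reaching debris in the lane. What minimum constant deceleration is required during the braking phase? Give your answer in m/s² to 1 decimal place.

106 km/h ÷ 3.6 = 29.4444 m/s.
v² = 2a·d ⇒ a = v²/(2d) = 29.4444² / (2 × 47.000) = 866.973 / 94.000 = 9.2231 m/s².

Required deceleration ≈ 9.2 m/s²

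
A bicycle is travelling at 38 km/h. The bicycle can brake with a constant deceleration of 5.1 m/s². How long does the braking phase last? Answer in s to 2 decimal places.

Braking time ≈ 2.07 s

38 km/h ÷ 3.6 = 10.5556 m/s.
Braking time = v/a = 10.5556 / 5.100 = 2.070 s.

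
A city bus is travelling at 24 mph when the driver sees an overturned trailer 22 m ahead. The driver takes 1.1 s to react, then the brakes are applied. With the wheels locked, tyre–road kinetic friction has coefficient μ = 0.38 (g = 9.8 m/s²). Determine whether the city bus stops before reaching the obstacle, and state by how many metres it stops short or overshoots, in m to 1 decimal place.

24 mph × 0.44704 = 10.7290 m/s.
a = μg = 0.38 × 9.8 = 3.724 m/s².
Reaction distance = 10.7290 × 1.1 = 11.802 m.
Braking distance = v²/(2a) = 115.111 / 7.448 = 15.455 m.
Total stopping distance = 11.802 + 15.455 = 27.257 m, vs 22 m available — it cannot stop in time and overshoots by 27.257 − 22 = 5.257 m.

No — it overshoots by 5.3 m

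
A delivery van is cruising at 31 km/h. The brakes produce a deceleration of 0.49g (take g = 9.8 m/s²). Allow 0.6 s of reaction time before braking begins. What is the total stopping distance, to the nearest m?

31 km/h ÷ 3.6 = 8.6111 m/s.
a = 0.49 × 9.8 = 4.802 m/s².
Reaction distance = v·t_r = 8.6111 × 0.6 = 5.167 m.
Braking distance = v²/(2a) = 8.6111² / (2 × 4.802) = 74.151 / 9.604 = 7.721 m.
Total = 5.167 + 7.721 = 12.888 m.

Total stopping distance ≈ 13 m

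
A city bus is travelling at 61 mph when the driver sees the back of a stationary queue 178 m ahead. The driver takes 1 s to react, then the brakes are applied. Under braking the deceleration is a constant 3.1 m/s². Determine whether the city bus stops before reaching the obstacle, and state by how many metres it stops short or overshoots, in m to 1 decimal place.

61 mph × 0.44704 = 27.2694 m/s.
Reaction distance = 27.2694 × 1 = 27.269 m.
Braking distance = v²/(2a) = 743.620 / 6.200 = 119.939 m.
Total stopping distance = 27.269 + 119.939 = 147.208 m, vs 178 m available — it stops with 178 − 147.208 = 30.792 m to spare.

Yes — it stops 30.8 m short of the obstacle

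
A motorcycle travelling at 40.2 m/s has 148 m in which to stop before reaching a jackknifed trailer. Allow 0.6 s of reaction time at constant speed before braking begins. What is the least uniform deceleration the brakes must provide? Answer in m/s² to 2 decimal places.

Required deceleration ≈ 6.52 m/s²

Distance covered during reaction = 40.2000 × 0.6 = 24.120 m.
Distance available for braking: 148 − 24.120 = 123.880 m.
v² = 2a·d ⇒ a = v²/(2d) = 40.2000² / (2 × 123.880) = 1616.040 / 247.760 = 6.5226 m/s².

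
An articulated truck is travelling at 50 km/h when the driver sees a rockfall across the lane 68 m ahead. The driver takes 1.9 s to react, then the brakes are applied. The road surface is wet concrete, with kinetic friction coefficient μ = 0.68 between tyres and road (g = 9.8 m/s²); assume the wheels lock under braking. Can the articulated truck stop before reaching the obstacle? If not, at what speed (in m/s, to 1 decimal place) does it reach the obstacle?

Yes — it stops about 27.1 m short of the obstacle, so it never reaches it

50 km/h ÷ 3.6 = 13.8889 m/s.
a = μg = 0.68 × 9.8 = 6.664 m/s².
Reaction distance = 13.8889 × 1.9 = 26.389 m.
Braking distance = v²/(2a) = 192.902 / 13.328 = 14.473 m.
Total stopping distance = 26.389 + 14.473 = 40.862 m, vs 68 m available — it stops with 68 − 40.862 = 27.138 m to spare.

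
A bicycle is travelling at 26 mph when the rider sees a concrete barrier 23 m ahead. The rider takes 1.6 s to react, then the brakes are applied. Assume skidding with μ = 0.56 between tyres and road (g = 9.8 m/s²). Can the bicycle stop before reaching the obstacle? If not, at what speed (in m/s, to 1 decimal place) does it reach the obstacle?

26 mph × 0.44704 = 11.6230 m/s.
a = μg = 0.56 × 9.8 = 5.488 m/s².
Reaction distance = 11.6230 × 1.6 = 18.597 m.
Braking distance needed to stop: v²/(2a) = 135.094 / 10.976 = 12.308 m, so total needed = 18.597 + 12.308 = 30.905 m > 23 m — it cannot stop.
Distance remaining when braking begins: 23 − 18.597 = 4.403 m.
v² = v₀² − 2a·d = 135.094 − 2 × 5.488 × 4.403 = 86.767 m²/s².
v = √86.767 = 9.315 m/s.

No — it strikes the obstacle at 9.3 m/s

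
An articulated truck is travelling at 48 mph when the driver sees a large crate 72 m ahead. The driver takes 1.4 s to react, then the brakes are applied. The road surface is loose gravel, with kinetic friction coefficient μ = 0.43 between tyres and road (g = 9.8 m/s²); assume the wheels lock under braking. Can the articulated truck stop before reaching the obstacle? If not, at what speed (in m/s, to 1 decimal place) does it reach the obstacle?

48 mph × 0.44704 = 21.4579 m/s.
a = μg = 0.43 × 9.8 = 4.214 m/s².
Reaction distance = 21.4579 × 1.4 = 30.041 m.
Braking distance needed to stop: v²/(2a) = 460.441 / 8.428 = 54.632 m, so total needed = 30.041 + 54.632 = 84.673 m > 72 m — it cannot stop.
Distance remaining when braking begins: 72 − 30.041 = 41.959 m.
v² = v₀² − 2a·d = 460.441 − 2 × 4.214 × 41.959 = 106.811 m²/s².
v = √106.811 = 10.335 m/s.

No — it strikes the obstacle at 10.3 m/s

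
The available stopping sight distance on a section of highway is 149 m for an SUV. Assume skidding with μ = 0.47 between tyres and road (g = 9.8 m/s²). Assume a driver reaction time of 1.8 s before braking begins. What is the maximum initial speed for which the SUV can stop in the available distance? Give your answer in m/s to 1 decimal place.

Maximum speed ≈ 29.7 m/s

a = μg = 0.47 × 9.8 = 4.606 m/s².
Stopping distance: v·t_r + v²/(2a) = 149 with t_r = 1.8 s and a = 4.606 m/s².
So v² + 16.582 v − 1372.59 = 0.
Positive root: v = −a·t_r + √((a·t_r)² + 2a·d) = −8.291 + √(68.741 + 1372.59) = 29.6739 m/s.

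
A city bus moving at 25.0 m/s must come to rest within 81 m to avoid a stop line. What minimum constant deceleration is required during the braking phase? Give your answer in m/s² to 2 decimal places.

v² = 2a·d ⇒ a = v²/(2d) = 25.0000² / (2 × 81.000) = 625.000 / 162.000 = 3.8580 m/s².

Required deceleration ≈ 3.86 m/s²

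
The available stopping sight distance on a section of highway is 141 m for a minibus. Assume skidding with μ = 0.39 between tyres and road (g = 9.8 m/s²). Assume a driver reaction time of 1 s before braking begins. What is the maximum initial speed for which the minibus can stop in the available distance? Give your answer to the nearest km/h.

Maximum speed ≈ 105 km/h

a = μg = 0.39 × 9.8 = 3.822 m/s².
Stopping distance: v·t_r + v²/(2a) = 141 with t_r = 1 s and a = 3.822 m/s².
So v² + 7.644 v − 1077.80 = 0.
Positive root: v = −a·t_r + √((a·t_r)² + 2a·d) = −3.822 + √(14.608 + 1077.80) = 29.2296 m/s.
29.2296 m/s × 3.6 = 105.227 km/h.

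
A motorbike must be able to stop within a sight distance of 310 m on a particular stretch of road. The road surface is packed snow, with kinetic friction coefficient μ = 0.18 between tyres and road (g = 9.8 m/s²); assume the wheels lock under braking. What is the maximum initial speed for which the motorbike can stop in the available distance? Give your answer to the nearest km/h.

Maximum speed ≈ 119 km/h

a = μg = 0.18 × 9.8 = 1.764 m/s².
v²/(2a) = d ⇒ v = √(2 × 1.764 × 310) = √1093.68 = 33.0708 m/s.
33.0708 m/s × 3.6 = 119.055 km/h.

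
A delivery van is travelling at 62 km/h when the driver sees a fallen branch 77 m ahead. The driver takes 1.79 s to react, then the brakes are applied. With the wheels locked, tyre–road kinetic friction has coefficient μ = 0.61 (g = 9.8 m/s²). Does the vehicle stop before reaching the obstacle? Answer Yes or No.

Yes

62 km/h ÷ 3.6 = 17.2222 m/s.
a = μg = 0.61 × 9.8 = 5.978 m/s².
Reaction distance = 17.2222 × 1.79 = 30.828 m.
Braking distance = v²/(2a) = 296.604 / 11.956 = 24.808 m.
Total stopping distance = 30.828 + 24.808 = 55.636 m, vs 77 m available — it stops with 77 − 55.636 = 21.364 m to spare.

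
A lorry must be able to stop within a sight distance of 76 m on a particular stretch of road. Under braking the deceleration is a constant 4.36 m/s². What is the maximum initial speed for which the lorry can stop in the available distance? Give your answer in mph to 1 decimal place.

v²/(2a) = d ⇒ v = √(2 × 4.360 × 76) = √662.72 = 25.7433 m/s.
25.7433 m/s ÷ 0.44704 = 57.586 mph.

Maximum speed ≈ 57.6 mph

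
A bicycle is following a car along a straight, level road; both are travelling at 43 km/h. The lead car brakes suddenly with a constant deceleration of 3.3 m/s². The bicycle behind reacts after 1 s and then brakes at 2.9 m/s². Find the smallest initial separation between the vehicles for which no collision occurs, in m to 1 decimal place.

43 km/h ÷ 3.6 = 11.9444 m/s.
Leader travels v²/(2a_L) = 142.669 / 6.600 = 21.617 m before stopping.
Follower covers v·t_r = 11.9444 × 1 = 11.944 m while reacting, then v²/(2a_F) = 142.669 / 5.800 = 24.598 m while braking, for a total of 11.944 + 24.598 = 36.542 m.
Since a_F ≤ a_L and the follower starts braking later, the follower is never slower than the leader, so the closest approach is when both have stopped.
Minimum gap = 36.542 − 21.617 = 14.925 m.

Minimum gap ≈ 14.9 m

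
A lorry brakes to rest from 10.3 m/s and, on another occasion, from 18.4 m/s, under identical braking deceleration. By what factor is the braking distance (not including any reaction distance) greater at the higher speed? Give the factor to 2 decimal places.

Braking distance d = v²/(2a), so with a fixed, d ∝ v².
Factor = (18.4/10.3)² = 1.7864² = 3.1912.

Factor ≈ 3.19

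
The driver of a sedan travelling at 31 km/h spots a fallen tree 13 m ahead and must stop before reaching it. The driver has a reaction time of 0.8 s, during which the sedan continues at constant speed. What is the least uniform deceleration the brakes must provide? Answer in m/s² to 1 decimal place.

Required deceleration ≈ 6.1 m/s²

31 km/h ÷ 3.6 = 8.6111 m/s.
Distance covered during reaction = 8.6111 × 0.8 = 6.889 m.
Distance available for braking: 13 − 6.889 = 6.111 m.
v² = 2a·d ⇒ a = v²/(2d) = 8.6111² / (2 × 6.111) = 74.151 / 12.222 = 6.0670 m/s².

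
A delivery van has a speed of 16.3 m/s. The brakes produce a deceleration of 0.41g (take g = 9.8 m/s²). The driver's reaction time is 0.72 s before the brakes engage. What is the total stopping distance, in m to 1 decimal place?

Total stopping distance ≈ 44.8 m

a = 0.41 × 9.8 = 4.018 m/s².
Reaction distance = v·t_r = 16.3000 × 0.72 = 11.736 m.
Braking distance = v²/(2a) = 16.3000² / (2 × 4.018) = 265.690 / 8.036 = 33.062 m.
Total = 11.736 + 33.062 = 44.798 m.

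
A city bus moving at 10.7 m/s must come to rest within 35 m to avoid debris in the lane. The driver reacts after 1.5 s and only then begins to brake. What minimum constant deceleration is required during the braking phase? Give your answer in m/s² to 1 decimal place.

Required deceleration ≈ 3.0 m/s²

Distance covered during reaction = 10.7000 × 1.5 = 16.050 m.
Distance available for braking: 35 − 16.050 = 18.950 m.
v² = 2a·d ⇒ a = v²/(2d) = 10.7000² / (2 × 18.950) = 114.490 / 37.900 = 3.0208 m/s².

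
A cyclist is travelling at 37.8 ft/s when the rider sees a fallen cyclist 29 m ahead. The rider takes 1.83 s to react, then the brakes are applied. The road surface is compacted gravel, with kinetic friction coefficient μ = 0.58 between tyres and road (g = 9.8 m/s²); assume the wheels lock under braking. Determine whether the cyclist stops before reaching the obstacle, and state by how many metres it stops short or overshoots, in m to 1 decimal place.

37.8 ft/s × 0.3048 = 11.5214 m/s.
a = μg = 0.58 × 9.8 = 5.684 m/s².
Reaction distance = 11.5214 × 1.83 = 21.084 m.
Braking distance = v²/(2a) = 132.743 / 11.368 = 11.677 m.
Total stopping distance = 21.084 + 11.677 = 32.761 m, vs 29 m available — it cannot stop in time and overshoots by 32.761 − 29 = 3.761 m.

No — it overshoots by 3.8 m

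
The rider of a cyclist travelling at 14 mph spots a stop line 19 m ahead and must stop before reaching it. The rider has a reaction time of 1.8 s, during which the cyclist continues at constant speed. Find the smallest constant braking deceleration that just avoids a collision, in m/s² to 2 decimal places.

Required deceleration ≈ 2.53 m/s²

14 mph × 0.44704 = 6.2586 m/s.
Distance covered during reaction = 6.2586 × 1.8 = 11.265 m.
Distance available for braking: 19 − 11.265 = 7.735 m.
v² = 2a·d ⇒ a = v²/(2d) = 6.2586² / (2 × 7.735) = 39.170 / 15.470 = 2.5320 m/s².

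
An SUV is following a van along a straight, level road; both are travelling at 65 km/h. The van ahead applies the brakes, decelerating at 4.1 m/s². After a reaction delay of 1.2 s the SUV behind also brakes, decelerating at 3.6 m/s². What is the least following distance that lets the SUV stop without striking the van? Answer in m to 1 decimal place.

Minimum gap ≈ 27.2 m

65 km/h ÷ 3.6 = 18.0556 m/s.
Leader travels v²/(2a_L) = 326.005 / 8.200 = 39.757 m before stopping.
Follower covers v·t_r = 18.0556 × 1.2 = 21.667 m while reacting, then v²/(2a_F) = 326.005 / 7.200 = 45.278 m while braking, for a total of 21.667 + 45.278 = 66.945 m.
Since a_F ≤ a_L and the follower starts braking later, the follower is never slower than the leader, so the closest approach is when both have stopped.
Minimum gap = 66.945 − 39.757 = 27.188 m.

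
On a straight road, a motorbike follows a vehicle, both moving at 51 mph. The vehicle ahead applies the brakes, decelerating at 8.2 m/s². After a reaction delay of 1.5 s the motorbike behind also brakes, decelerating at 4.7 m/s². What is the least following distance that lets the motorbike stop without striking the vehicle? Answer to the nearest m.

51 mph × 0.44704 = 22.7990 m/s.
Leader travels v²/(2a_L) = 519.794 / 16.400 = 31.695 m before stopping.
Follower covers v·t_r = 22.7990 × 1.5 = 34.198 m while reacting, then v²/(2a_F) = 519.794 / 9.400 = 55.297 m while braking, for a total of 34.198 + 55.297 = 89.495 m.
Since a_F ≤ a_L and the follower starts braking later, the follower is never slower than the leader, so the closest approach is when both have stopped.
Minimum gap = 89.495 − 31.695 = 57.800 m.

Minimum gap ≈ 58 m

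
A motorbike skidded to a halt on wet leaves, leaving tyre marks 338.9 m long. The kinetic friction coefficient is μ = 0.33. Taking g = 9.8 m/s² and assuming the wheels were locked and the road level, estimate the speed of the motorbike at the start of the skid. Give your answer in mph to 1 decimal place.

Initial speed ≈ 104.7 mph

Deceleration a = μg = 0.33 × 9.8 = 3.234 m/s².
v = √(2a·d) = √(2 × 3.234 × 338.9) = √2192.005 = 46.8189 m/s.
= 46.8189 ÷ 0.44704 = 104.731 mph.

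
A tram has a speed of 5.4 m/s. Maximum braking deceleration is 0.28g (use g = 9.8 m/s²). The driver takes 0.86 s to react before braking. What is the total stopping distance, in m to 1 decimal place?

Total stopping distance ≈ 10.0 m

a = 0.28 × 9.8 = 2.744 m/s².
Reaction distance = v·t_r = 5.4000 × 0.86 = 4.644 m.
Braking distance = v²/(2a) = 5.4000² / (2 × 2.744) = 29.160 / 5.488 = 5.313 m.
Total = 4.644 + 5.313 = 9.957 m.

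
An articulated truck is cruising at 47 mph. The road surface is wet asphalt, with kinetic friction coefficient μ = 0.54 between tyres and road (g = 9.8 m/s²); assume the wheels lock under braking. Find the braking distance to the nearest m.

Braking distance ≈ 42 m

47 mph × 0.44704 = 21.0109 m/s.
a = μg = 0.54 × 9.8 = 5.292 m/s².
Braking distance = v²/(2a) = 21.0109² / (2 × 5.292) = 441.458 / 10.584 = 41.710 m.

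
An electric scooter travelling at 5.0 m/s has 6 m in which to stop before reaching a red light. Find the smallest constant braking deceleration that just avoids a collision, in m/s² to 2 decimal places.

Required deceleration ≈ 2.08 m/s²

v² = 2a·d ⇒ a = v²/(2d) = 5.0000² / (2 × 6.000) = 25.000 / 12.000 = 2.0833 m/s².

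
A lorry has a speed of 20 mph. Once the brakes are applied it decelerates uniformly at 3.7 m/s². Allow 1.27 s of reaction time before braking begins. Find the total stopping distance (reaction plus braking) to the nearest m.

Total stopping distance ≈ 22 m

20 mph × 0.44704 = 8.9408 m/s.
Reaction distance = v·t_r = 8.9408 × 1.27 = 11.355 m.
Braking distance = v²/(2a) = 8.9408² / (2 × 3.700) = 79.938 / 7.400 = 10.802 m.
Total = 11.355 + 10.802 = 22.157 m.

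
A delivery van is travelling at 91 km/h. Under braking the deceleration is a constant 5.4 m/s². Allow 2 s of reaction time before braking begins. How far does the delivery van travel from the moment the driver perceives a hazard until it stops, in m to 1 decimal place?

Total stopping distance ≈ 109.7 m

91 km/h ÷ 3.6 = 25.2778 m/s.
Reaction distance = v·t_r = 25.2778 × 2 = 50.556 m.
Braking distance = v²/(2a) = 25.2778² / (2 × 5.400) = 638.967 / 10.800 = 59.164 m.
Total = 50.556 + 59.164 = 109.720 m.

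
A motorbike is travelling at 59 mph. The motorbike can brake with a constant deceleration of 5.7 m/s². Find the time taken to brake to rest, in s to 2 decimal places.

59 mph × 0.44704 = 26.3754 m/s.
Braking time = v/a = 26.3754 / 5.700 = 4.627 s.

Braking time ≈ 4.63 s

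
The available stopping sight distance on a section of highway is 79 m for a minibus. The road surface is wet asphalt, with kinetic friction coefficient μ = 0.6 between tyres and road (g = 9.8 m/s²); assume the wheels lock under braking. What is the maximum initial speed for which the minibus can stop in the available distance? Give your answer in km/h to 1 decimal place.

Maximum speed ≈ 109.7 km/h

a = μg = 0.6 × 9.8 = 5.880 m/s².
v²/(2a) = d ⇒ v = √(2 × 5.880 × 79) = √929.04 = 30.4802 m/s.
30.4802 m/s × 3.6 = 109.729 km/h.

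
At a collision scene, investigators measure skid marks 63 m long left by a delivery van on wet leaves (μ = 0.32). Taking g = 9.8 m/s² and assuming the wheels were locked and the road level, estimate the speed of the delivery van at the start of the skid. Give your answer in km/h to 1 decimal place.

Initial speed ≈ 71.6 km/h

Deceleration a = μg = 0.32 × 9.8 = 3.136 m/s².
v = √(2a·d) = √(2 × 3.136 × 63) = √395.136 = 19.8780 m/s.
= 19.8780 × 3.6 = 71.561 km/h.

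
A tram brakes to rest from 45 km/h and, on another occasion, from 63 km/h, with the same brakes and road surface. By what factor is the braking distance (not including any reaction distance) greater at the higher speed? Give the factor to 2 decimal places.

Factor ≈ 1.96

Braking distance d = v²/(2a), so with a fixed, d ∝ v².
Factor = (63/45)² = 1.4000² = 1.9600.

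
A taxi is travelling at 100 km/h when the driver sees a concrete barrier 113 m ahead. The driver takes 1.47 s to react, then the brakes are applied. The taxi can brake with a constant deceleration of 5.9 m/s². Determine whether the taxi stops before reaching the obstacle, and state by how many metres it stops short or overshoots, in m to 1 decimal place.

100 km/h ÷ 3.6 = 27.7778 m/s.
Reaction distance = 27.7778 × 1.47 = 40.833 m.
Braking distance = v²/(2a) = 771.606 / 11.800 = 65.390 m.
Total stopping distance = 40.833 + 65.390 = 106.223 m, vs 113 m available — it stops with 113 − 106.223 = 6.777 m to spare.

Yes — it stops 6.8 m short of the obstacle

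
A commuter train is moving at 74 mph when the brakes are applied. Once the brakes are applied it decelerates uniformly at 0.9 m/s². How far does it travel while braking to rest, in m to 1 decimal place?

74 mph × 0.44704 = 33.0810 m/s.
Braking distance = v²/(2a) = 33.0810² / (2 × 0.900) = 1094.353 / 1.800 = 607.974 m.

Braking distance ≈ 608.0 m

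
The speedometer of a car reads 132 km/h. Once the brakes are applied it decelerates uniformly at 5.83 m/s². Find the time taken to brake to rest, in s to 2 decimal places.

Braking time ≈ 6.29 s

132 km/h ÷ 3.6 = 36.6667 m/s.
Braking time = v/a = 36.6667 / 5.830 = 6.289 s.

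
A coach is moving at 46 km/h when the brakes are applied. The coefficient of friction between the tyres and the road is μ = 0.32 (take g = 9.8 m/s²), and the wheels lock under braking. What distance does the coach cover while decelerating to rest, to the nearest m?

46 km/h ÷ 3.6 = 12.7778 m/s.
a = μg = 0.32 × 9.8 = 3.136 m/s².
Braking distance = v²/(2a) = 12.7778² / (2 × 3.136) = 163.272 / 6.272 = 26.032 m.

Braking distance ≈ 26 m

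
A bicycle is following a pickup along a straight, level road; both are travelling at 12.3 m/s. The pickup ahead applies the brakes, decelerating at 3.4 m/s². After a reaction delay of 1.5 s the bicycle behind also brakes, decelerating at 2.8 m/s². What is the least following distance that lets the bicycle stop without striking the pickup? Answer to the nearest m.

Minimum gap ≈ 23 m

Leader travels v²/(2a_L) = 151.290 / 6.800 = 22.249 m before stopping.
Follower covers v·t_r = 12.3000 × 1.5 = 18.450 m while reacting, then v²/(2a_F) = 151.290 / 5.600 = 27.016 m while braking, for a total of 18.450 + 27.016 = 45.466 m.
Since a_F ≤ a_L and the follower starts braking later, the follower is never slower than the leader, so the closest approach is when both have stopped.
Minimum gap = 45.466 − 22.249 = 23.217 m.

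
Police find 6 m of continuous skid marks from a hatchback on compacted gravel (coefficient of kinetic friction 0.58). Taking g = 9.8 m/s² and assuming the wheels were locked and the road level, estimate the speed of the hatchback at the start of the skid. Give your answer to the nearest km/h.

Deceleration a = μg = 0.58 × 9.8 = 5.684 m/s².
v = √(2a·d) = √(2 × 5.684 × 6) = √68.208 = 8.2588 m/s.
= 8.2588 × 3.6 = 29.732 km/h.

Initial speed ≈ 30 km/h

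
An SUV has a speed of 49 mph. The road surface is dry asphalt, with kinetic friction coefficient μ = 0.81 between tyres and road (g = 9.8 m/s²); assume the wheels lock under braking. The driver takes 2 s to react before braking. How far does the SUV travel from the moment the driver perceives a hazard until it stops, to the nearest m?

49 mph × 0.44704 = 21.9050 m/s.
a = μg = 0.81 × 9.8 = 7.938 m/s².
Reaction distance = v·t_r = 21.9050 × 2 = 43.810 m.
Braking distance = v²/(2a) = 21.9050² / (2 × 7.938) = 479.829 / 15.876 = 30.224 m.
Total = 43.810 + 30.224 = 74.034 m.

Total stopping distance ≈ 74 m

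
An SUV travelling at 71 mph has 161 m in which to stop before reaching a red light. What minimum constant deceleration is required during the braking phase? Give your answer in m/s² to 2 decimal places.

71 mph × 0.44704 = 31.7398 m/s.
v² = 2a·d ⇒ a = v²/(2d) = 31.7398² / (2 × 161.000) = 1007.415 / 322.000 = 3.1286 m/s².

Required deceleration ≈ 3.13 m/s²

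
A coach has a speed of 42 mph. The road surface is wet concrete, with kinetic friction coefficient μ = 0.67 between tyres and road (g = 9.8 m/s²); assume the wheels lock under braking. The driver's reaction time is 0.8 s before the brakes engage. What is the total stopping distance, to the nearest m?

42 mph × 0.44704 = 18.7757 m/s.
a = μg = 0.67 × 9.8 = 6.566 m/s².
Reaction distance = v·t_r = 18.7757 × 0.8 = 15.021 m.
Braking distance = v²/(2a) = 18.7757² / (2 × 6.566) = 352.527 / 13.132 = 26.845 m.
Total = 15.021 + 26.845 = 41.866 m.

Total stopping distance ≈ 42 m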